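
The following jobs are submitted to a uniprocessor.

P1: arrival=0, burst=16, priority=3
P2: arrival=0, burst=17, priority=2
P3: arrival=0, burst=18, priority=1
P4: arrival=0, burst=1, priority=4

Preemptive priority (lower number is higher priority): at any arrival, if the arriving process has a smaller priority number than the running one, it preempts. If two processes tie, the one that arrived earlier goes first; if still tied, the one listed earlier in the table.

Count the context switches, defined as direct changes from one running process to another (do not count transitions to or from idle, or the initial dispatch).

Schedule: | P3 0-18 | P2 18-35 | P1 35-51 | P4 51-52 |
Completion: P1=51  P2=35  P3=18  P4=52

3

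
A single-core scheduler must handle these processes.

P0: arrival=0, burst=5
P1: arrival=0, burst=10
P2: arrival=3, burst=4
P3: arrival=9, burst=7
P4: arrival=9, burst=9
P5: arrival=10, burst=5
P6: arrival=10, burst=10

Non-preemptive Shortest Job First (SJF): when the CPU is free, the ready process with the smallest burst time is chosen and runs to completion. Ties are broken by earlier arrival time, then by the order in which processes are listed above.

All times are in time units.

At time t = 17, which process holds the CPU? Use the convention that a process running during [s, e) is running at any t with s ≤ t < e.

Schedule: | P0 0-5 | P2 5-9 | P3 9-16 | P5 16-21 | P4 21-30 | P1 30-40 | P6 40-50 |
Completion: P0=5  P1=40  P2=9  P3=16  P4=30  P5=21  P6=50

P5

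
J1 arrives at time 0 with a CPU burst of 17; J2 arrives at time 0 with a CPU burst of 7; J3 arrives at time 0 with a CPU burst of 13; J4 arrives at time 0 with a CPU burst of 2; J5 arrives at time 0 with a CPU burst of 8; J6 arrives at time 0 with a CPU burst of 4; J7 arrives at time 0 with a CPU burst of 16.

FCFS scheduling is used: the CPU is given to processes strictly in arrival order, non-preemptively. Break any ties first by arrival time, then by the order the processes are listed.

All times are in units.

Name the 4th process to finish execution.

Schedule: | J1 0-17 | J2 17-24 | J3 24-37 | J4 37-39 | J5 39-47 | J6 47-51 | J7 51-67 |
Completion: J1=17  J2=24  J3=37  J4=39  J5=47  J6=51  J7=67
Finish order: J1 → J2 → J3 → J4 → J5 → J6 → J7

J4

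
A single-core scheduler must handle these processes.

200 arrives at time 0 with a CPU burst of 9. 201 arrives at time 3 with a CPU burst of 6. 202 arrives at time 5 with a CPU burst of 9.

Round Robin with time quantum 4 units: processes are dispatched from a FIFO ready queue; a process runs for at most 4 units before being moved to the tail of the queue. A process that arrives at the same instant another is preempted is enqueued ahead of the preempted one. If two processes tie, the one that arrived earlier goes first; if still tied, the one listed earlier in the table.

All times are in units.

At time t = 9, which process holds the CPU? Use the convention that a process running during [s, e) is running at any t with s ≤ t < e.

Gantt: | 200 0-4 | 201 4-8 | 200 8-12 | 202 12-16 | 201 16-18 | 200 18-19 | 202 19-24 |
Completion: 200=19  201=18  202=24

200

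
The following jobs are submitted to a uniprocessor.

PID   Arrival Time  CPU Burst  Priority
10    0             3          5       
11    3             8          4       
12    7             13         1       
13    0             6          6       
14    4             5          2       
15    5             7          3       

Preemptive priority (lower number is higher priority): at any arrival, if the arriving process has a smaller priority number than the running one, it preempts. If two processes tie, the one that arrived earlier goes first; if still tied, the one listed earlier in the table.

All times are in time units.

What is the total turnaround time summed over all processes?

133

Gantt: | 10 0-3 | 11 3-4 | 14 4-7 | 12 7-20 | 14 20-22 | 15 22-29 | 11 29-36 | 13 36-42 |
Completion: 10=3  11=36  12=20  13=42  14=22  15=29
Turnaround = completion − arrival: 10=3, 11=33, 12=13, 13=42, 14=18, 15=24
Total turnaround = 3 + 33 + 13 + 42 + 18 + 24 = 133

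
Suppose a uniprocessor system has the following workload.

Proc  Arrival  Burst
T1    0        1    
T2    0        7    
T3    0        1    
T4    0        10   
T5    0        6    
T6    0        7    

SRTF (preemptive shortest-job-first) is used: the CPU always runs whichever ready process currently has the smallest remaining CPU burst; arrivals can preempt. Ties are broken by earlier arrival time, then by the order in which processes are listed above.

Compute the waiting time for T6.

Timeline: | T1 0-1 | T3 1-2 | T5 2-8 | T2 8-15 | T6 15-22 | T4 22-32 |
Completion: T1=1  T2=15  T3=2  T4=32  T5=8  T6=22
Turnaround (C−A): T1=1  T2=15  T3=2  T4=32  T5=8  T6=22
Waiting(T6) = turnaround − burst = 22 − 7 = 15

15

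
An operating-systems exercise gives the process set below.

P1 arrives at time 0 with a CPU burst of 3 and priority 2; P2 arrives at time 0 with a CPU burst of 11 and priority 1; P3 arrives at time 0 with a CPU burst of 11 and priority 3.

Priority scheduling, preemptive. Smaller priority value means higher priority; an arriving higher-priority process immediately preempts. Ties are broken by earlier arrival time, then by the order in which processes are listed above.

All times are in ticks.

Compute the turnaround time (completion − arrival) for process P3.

Schedule: | P2 0-11 | P1 11-14 | P3 14-25 |
Completion: P1=14  P2=11  P3=25
Turnaround (C−A): P1=14  P2=11  P3=25
Turnaround(P3) = completion − arrival = 25 − 0 = 25

25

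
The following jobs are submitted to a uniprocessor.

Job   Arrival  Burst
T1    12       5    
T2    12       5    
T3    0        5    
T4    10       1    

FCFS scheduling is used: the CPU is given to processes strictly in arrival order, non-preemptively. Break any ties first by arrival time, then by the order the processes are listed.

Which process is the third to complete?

Gantt: | T3 0-5 | idle 5-10 | T4 10-11 | idle 11-12 | T1 12-17 | T2 17-22 |
Completion: T1=17  T2=22  T3=5  T4=11
Turnaround (C−A): T1=5  T2=10  T3=5  T4=1
Finish order: T3 → T4 → T1 → T2

T1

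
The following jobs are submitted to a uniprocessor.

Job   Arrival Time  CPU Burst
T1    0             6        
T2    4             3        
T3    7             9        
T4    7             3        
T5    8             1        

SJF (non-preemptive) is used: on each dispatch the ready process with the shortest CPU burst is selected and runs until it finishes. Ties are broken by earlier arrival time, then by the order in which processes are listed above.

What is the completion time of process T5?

10

Gantt: | T1 0-6 | T2 6-9 | T5 9-10 | T4 10-13 | T3 13-22 |
Completion: T1=6  T2=9  T3=22  T4=13  T5=10
Turnaround (C−A): T1=6  T2=5  T3=15  T4=6  T5=2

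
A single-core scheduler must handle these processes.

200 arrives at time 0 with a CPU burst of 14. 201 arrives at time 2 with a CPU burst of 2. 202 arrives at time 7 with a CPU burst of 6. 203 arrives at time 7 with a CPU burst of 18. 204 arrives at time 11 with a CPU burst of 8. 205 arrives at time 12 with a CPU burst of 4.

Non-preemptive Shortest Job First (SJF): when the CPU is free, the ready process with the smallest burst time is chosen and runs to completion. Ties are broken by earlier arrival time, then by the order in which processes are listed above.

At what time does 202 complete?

26

Timeline: | 200 0-14 | 201 14-16 | 205 16-20 | 202 20-26 | 204 26-34 | 203 34-52 |
Completion: 200=14  201=16  202=26  203=52  204=34  205=20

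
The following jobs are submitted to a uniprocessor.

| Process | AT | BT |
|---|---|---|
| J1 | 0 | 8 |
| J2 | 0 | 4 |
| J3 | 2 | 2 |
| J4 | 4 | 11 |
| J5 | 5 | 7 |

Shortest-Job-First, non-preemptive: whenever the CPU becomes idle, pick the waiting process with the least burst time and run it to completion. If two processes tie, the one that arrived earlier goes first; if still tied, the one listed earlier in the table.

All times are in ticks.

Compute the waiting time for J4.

Timeline: | J2 0-4 | J3 4-6 | J5 6-13 | J1 13-21 | J4 21-32 |
Completion: J1=21  J2=4  J3=6  J4=32  J5=13
Waiting(J4) = turnaround − burst = 28 − 11 = 17

17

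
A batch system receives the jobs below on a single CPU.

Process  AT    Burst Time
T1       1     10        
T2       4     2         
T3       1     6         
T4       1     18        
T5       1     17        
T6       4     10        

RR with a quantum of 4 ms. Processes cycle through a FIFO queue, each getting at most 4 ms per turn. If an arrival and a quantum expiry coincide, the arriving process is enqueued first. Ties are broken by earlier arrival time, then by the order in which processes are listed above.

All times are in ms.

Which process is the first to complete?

Schedule: | idle 0-1 | T1 1-5 | T3 5-9 | T4 9-13 | T5 13-17 | T2 17-19 | T6 19-23 | T1 23-27 | T3 27-29 | T4 29-33 | T5 33-37 | T6 37-41 | T1 41-43 | T4 43-47 | T5 47-51 | T6 51-53 | T4 53-57 | T5 57-61 | T4 61-63 | T5 63-64 |
Completion: T1=43  T2=19  T3=29  T4=63  T5=64  T6=53
Finish order: T2 → T3 → T1 → T6 → T4 → T5

T2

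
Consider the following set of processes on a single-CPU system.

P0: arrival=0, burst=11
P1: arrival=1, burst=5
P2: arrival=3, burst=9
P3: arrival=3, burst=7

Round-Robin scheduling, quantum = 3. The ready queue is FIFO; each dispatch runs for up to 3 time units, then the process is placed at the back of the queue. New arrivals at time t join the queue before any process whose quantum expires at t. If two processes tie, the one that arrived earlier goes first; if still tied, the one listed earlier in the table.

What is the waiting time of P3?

20

Schedule: | P0 0-3 | P1 3-6 | P2 6-9 | P3 9-12 | P0 12-15 | P1 15-17 | P2 17-20 | P3 20-23 | P0 23-26 | P2 26-29 | P3 29-30 | P0 30-32 |
Completion: P0=32  P1=17  P2=29  P3=30
Turnaround (C−A): P0=32  P1=16  P2=26  P3=27
Waiting(P3) = turnaround − burst = 27 − 7 = 20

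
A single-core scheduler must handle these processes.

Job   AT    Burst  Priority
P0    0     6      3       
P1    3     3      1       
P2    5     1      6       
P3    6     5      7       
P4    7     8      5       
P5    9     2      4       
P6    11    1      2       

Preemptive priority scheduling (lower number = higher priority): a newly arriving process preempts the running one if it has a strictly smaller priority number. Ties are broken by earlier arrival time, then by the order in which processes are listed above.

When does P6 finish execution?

12

Timeline: | P0 0-3 | P1 3-6 | P0 6-9 | P5 9-11 | P6 11-12 | P4 12-20 | P2 20-21 | P3 21-26 |
Completion: P0=9  P1=6  P2=21  P3=26  P4=20  P5=11  P6=12
Turnaround (C−A): P0=9  P1=3  P2=16  P3=20  P4=13  P5=2  P6=1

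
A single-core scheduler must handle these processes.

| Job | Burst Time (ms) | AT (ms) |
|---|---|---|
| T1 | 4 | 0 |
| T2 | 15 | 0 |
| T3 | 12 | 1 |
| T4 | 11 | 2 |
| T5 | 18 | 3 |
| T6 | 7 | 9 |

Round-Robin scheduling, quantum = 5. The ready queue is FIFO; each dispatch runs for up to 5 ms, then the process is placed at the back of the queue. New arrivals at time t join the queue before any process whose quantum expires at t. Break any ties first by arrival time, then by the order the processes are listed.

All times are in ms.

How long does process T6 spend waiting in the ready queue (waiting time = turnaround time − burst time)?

Timeline: | T1 0-4 | T2 4-9 | T3 9-14 | T4 14-19 | T5 19-24 | T6 24-29 | T2 29-34 | T3 34-39 | T4 39-44 | T5 44-49 | T6 49-51 | T2 51-56 | T3 56-58 | T4 58-59 | T5 59-67 |
Completion: T1=4  T2=56  T3=58  T4=59  T5=67  T6=51
Waiting(T6) = turnaround − burst = 42 − 7 = 35

35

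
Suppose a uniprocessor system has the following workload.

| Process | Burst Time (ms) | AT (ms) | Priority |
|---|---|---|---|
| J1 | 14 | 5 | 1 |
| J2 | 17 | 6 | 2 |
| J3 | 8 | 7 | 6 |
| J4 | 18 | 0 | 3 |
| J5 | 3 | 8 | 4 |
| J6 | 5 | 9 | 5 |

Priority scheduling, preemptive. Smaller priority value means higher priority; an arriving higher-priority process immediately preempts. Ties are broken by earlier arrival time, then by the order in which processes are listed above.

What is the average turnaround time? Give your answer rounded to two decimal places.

40.50

Schedule: | J4 0-5 | J1 5-19 | J2 19-36 | J4 36-49 | J5 49-52 | J6 52-57 | J3 57-65 |
Completion: J1=19  J2=36  J3=65  J4=49  J5=52  J6=57
Turnaround times: J1=14, J2=30, J3=58, J4=49, J5=44, J6=48
Average turnaround = (14+30+58+49+44+48) / 6 = 243/6 = 40.50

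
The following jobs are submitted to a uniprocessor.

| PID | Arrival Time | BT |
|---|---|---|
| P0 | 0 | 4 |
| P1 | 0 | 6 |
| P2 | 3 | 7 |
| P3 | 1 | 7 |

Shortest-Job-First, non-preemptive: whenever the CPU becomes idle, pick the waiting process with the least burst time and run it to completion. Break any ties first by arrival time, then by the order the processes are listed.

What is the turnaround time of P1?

10

Gantt: | P0 0-4 | P1 4-10 | P3 10-17 | P2 17-24 |
Completion: P0=4  P1=10  P2=24  P3=17
Turnaround (C−A): P0=4  P1=10  P2=21  P3=16
Turnaround(P1) = completion − arrival = 10 − 0 = 10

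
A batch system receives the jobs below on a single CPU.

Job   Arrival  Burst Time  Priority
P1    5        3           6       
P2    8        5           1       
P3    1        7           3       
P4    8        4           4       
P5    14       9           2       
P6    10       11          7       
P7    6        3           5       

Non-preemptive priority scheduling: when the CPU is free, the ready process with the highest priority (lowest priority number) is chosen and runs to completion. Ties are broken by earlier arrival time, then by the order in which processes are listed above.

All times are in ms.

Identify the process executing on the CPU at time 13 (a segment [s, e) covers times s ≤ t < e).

Gantt: | idle 0-1 | P3 1-8 | P2 8-13 | P4 13-17 | P5 17-26 | P7 26-29 | P1 29-32 | P6 32-43 |
Completion: P1=32  P2=13  P3=8  P4=17  P5=26  P6=43  P7=29
Turnaround (C−A): P1=27  P2=5  P3=7  P4=9  P5=12  P6=33  P7=23

P4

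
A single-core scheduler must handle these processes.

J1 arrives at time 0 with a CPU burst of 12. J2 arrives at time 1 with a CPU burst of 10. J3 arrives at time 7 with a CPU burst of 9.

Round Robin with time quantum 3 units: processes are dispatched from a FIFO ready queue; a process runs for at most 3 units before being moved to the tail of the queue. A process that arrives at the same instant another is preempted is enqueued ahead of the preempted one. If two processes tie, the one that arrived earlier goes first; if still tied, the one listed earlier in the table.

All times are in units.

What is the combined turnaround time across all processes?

78

Gantt: | J1 0-3 | J2 3-6 | J1 6-9 | J2 9-12 | J3 12-15 | J1 15-18 | J2 18-21 | J3 21-24 | J1 24-27 | J2 27-28 | J3 28-31 |
Completion: J1=27  J2=28  J3=31
Turnaround = completion − arrival: J1=27, J2=27, J3=24
Total turnaround = 27 + 27 + 24 = 78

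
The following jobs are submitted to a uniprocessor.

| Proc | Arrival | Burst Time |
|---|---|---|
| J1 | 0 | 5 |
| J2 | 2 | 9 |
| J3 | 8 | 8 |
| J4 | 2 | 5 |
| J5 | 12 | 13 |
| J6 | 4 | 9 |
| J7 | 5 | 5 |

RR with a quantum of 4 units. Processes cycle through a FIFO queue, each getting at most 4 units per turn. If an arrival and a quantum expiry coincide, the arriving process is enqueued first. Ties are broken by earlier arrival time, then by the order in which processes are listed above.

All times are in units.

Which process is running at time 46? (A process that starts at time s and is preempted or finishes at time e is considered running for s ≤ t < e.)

J5

Timeline: | J1 0-4 | J2 4-8 | J4 8-12 | J6 12-16 | J1 16-17 | J7 17-21 | J3 21-25 | J2 25-29 | J5 29-33 | J4 33-34 | J6 34-38 | J7 38-39 | J3 39-43 | J2 43-44 | J5 44-48 | J6 48-49 | J5 49-54 |
Completion: J1=17  J2=44  J3=43  J4=34  J5=54  J6=49  J7=39
Turnaround (C−A): J1=17  J2=42  J3=35  J4=32  J5=42  J6=45  J7=34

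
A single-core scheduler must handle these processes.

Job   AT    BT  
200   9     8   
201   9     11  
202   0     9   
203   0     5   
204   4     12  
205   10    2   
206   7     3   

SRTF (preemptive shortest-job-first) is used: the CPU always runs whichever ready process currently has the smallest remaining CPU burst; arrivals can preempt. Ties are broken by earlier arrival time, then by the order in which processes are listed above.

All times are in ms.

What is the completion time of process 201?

Timeline: | 203 0-5 | 202 5-7 | 206 7-10 | 205 10-12 | 202 12-19 | 200 19-27 | 201 27-38 | 204 38-50 |
Completion: 200=27  201=38  202=19  203=5  204=50  205=12  206=10

38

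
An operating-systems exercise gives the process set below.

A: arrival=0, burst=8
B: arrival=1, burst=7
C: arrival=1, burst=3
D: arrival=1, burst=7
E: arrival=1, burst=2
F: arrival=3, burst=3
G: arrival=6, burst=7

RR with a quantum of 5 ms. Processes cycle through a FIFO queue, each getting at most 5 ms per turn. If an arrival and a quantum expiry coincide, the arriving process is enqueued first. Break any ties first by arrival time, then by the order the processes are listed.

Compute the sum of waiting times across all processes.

Timeline: | A 0-5 | B 5-10 | C 10-13 | D 13-18 | E 18-20 | F 20-23 | A 23-26 | G 26-31 | B 31-33 | D 33-35 | G 35-37 |
Completion: A=26  B=33  C=13  D=35  E=20  F=23  G=37
Turnaround (C−A): A=26  B=32  C=12  D=34  E=19  F=20  G=31
Waiting = turnaround − burst: A=18, B=25, C=9, D=27, E=17, F=17, G=24
Total waiting = 18 + 25 + 9 + 27 + 17 + 17 + 24 = 137

137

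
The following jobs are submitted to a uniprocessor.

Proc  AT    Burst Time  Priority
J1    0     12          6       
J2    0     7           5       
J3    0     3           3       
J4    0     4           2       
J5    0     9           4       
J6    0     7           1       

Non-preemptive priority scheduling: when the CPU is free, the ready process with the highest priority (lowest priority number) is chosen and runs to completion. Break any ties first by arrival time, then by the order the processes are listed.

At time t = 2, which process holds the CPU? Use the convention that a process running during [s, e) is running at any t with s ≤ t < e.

Gantt: | J6 0-7 | J4 7-11 | J3 11-14 | J5 14-23 | J2 23-30 | J1 30-42 |
Completion: J1=42  J2=30  J3=14  J4=11  J5=23  J6=7
Turnaround (C−A): J1=42  J2=30  J3=14  J4=11  J5=23  J6=7

J6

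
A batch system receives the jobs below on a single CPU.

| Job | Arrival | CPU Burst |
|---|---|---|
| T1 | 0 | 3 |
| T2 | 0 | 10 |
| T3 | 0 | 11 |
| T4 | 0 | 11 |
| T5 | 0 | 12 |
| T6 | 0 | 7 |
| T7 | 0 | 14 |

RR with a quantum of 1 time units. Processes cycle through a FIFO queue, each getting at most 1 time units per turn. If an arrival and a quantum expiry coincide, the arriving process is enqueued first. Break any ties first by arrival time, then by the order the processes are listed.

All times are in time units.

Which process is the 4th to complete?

T3

Gantt: | T1 0-1 | T2 1-2 | T3 2-3 | T4 3-4 | T5 4-5 | T6 5-6 | T7 6-7 | T1 7-8 | T2 8-9 | T3 9-10 | T4 10-11 | T5 11-12 | T6 12-13 | T7 13-14 | T1 14-15 | T2 15-16 | T3 16-17 | T4 17-18 | T5 18-19 | T6 19-20 | T7 20-21 | T2 21-22 | T3 22-23 | T4 23-24 | T5 24-25 | T6 25-26 | T7 26-27 | T2 27-28 | T3 28-29 | T4 29-30 | T5 30-31 | T6 31-32 | T7 32-33 | T2 33-34 | T3 34-35 | T4 35-36 | T5 36-37 | T6 37-38 | T7 38-39 | T2 39-40 | T3 40-41 | T4 41-42 | T5 42-43 | T6 43-44 | T7 44-45 | T2 45-46 | T3 46-47 | T4 47-48 | T5 48-49 | T7 49-50 | T2 50-51 | T3 51-52 | T4 52-53 | T5 53-54 | T7 54-55 | T2 55-56 | T3 56-57 | T4 57-58 | T5 58-59 | T7 59-60 | T3 60-61 | T4 61-62 | T5 62-63 | T7 63-64 | T5 64-65 | T7 65-68 |
Completion: T1=15  T2=56  T3=61  T4=62  T5=65  T6=44  T7=68
Turnaround (C−A): T1=15  T2=56  T3=61  T4=62  T5=65  T6=44  T7=68
Finish order: T1 → T6 → T2 → T3 → T4 → T5 → T7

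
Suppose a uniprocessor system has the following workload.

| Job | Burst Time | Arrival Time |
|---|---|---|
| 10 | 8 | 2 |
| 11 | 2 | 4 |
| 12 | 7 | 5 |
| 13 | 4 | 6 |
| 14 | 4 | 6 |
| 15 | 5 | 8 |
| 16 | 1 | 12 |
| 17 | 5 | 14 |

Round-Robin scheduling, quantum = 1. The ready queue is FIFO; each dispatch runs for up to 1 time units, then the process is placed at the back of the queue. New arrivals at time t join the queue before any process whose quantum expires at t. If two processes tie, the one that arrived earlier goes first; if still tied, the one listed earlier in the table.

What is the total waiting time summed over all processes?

Gantt: | idle 0-2 | 10 2-4 | 11 4-5 | 10 5-6 | 12 6-7 | 11 7-8 | 13 8-9 | 14 9-10 | 10 10-11 | 12 11-12 | 15 12-13 | 13 13-14 | 14 14-15 | 10 15-16 | 16 16-17 | 12 17-18 | 15 18-19 | 17 19-20 | 13 20-21 | 14 21-22 | 10 22-23 | 12 23-24 | 15 24-25 | 17 25-26 | 13 26-27 | 14 27-28 | 10 28-29 | 12 29-30 | 15 30-31 | 17 31-32 | 10 32-33 | 12 33-34 | 15 34-35 | 17 35-36 | 12 36-37 | 17 37-38 |
Completion: 10=33  11=8  12=37  13=27  14=28  15=35  16=17  17=38
Waiting = turnaround − burst: 10=23, 11=2, 12=25, 13=17, 14=18, 15=22, 16=4, 17=19
Total waiting = 23 + 2 + 25 + 17 + 18 + 22 + 4 + 19 = 130

130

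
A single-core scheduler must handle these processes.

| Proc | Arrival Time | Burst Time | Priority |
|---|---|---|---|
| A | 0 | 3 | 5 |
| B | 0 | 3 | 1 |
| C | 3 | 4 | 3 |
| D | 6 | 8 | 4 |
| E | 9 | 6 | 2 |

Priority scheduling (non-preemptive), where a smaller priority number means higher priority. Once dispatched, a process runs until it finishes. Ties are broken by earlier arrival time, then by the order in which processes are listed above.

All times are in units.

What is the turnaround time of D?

Timeline: | B 0-3 | C 3-7 | D 7-15 | E 15-21 | A 21-24 |
Completion: A=24  B=3  C=7  D=15  E=21
Turnaround(D) = completion − arrival = 15 − 6 = 9

9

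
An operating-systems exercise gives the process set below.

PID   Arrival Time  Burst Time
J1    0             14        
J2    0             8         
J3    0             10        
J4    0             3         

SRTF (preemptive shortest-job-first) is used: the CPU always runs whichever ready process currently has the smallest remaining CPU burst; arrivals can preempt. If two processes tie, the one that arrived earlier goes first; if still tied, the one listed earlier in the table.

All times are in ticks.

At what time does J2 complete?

11

Timeline: | J4 0-3 | J2 3-11 | J3 11-21 | J1 21-35 |
Completion: J1=35  J2=11  J3=21  J4=3
Turnaround (C−A): J1=35  J2=11  J3=21  J4=3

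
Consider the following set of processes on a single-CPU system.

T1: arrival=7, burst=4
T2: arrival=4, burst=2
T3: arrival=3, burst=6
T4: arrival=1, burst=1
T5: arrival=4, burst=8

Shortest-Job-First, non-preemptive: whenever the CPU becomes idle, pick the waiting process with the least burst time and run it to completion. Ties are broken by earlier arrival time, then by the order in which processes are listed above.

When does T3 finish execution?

9

Schedule: | idle 0-1 | T4 1-2 | idle 2-3 | T3 3-9 | T2 9-11 | T1 11-15 | T5 15-23 |
Completion: T1=15  T2=11  T3=9  T4=2  T5=23
Turnaround (C−A): T1=8  T2=7  T3=6  T4=1  T5=19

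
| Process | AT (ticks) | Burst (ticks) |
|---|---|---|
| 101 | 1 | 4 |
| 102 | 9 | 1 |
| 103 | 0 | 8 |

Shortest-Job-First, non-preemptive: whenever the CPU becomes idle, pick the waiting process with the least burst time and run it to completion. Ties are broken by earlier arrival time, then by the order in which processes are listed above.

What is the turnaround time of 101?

Timeline: | 103 0-8 | 101 8-12 | 102 12-13 |
Completion: 101=12  102=13  103=8
Turnaround (C−A): 101=11  102=4  103=8
Turnaround(101) = completion − arrival = 12 − 1 = 11

11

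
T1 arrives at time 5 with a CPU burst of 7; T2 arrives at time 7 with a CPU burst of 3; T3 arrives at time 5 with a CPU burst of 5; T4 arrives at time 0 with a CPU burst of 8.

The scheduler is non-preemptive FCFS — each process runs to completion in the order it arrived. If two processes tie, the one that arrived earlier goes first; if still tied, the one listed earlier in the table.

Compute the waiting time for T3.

10

Schedule: | T4 0-8 | T1 8-15 | T3 15-20 | T2 20-23 |
Completion: T1=15  T2=23  T3=20  T4=8
Turnaround (C−A): T1=10  T2=16  T3=15  T4=8
Waiting(T3) = turnaround − burst = 15 − 5 = 10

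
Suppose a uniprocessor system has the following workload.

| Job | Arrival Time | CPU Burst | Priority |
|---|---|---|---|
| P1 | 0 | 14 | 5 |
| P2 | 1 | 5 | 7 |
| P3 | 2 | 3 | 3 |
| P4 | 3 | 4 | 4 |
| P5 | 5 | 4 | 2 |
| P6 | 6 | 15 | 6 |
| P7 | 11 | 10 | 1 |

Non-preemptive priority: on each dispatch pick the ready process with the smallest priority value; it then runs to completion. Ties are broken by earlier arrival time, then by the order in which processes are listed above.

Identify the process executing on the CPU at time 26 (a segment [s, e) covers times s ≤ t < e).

P5

Gantt: | P1 0-14 | P7 14-24 | P5 24-28 | P3 28-31 | P4 31-35 | P6 35-50 | P2 50-55 |
Completion: P1=14  P2=55  P3=31  P4=35  P5=28  P6=50  P7=24
Turnaround (C−A): P1=14  P2=54  P3=29  P4=32  P5=23  P6=44  P7=13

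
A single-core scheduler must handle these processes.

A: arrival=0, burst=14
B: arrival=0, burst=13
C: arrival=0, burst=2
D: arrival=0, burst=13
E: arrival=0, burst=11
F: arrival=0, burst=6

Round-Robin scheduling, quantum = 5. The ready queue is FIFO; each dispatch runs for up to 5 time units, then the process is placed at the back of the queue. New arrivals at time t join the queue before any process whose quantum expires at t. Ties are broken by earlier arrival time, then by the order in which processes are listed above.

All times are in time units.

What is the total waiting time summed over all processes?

225

Timeline: | A 0-5 | B 5-10 | C 10-12 | D 12-17 | E 17-22 | F 22-27 | A 27-32 | B 32-37 | D 37-42 | E 42-47 | F 47-48 | A 48-52 | B 52-55 | D 55-58 | E 58-59 |
Completion: A=52  B=55  C=12  D=58  E=59  F=48
Turnaround (C−A): A=52  B=55  C=12  D=58  E=59  F=48
Waiting = turnaround − burst: A=38, B=42, C=10, D=45, E=48, F=42
Total waiting = 38 + 42 + 10 + 45 + 48 + 42 = 225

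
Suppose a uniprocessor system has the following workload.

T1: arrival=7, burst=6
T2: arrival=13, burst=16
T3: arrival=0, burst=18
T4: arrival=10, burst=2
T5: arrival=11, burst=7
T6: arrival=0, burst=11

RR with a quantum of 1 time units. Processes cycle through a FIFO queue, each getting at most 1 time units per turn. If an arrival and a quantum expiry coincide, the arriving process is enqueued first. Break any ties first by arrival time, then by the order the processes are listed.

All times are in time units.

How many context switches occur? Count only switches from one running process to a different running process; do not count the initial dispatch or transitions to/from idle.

Timeline: | T3 0-1 | T6 1-2 | T3 2-3 | T6 3-4 | T3 4-5 | T6 5-6 | T3 6-7 | T6 7-8 | T1 8-9 | T3 9-10 | T6 10-11 | T1 11-12 | T4 12-13 | T3 13-14 | T5 14-15 | T6 15-16 | T1 16-17 | T2 17-18 | T4 18-19 | T3 19-20 | T5 20-21 | T6 21-22 | T1 22-23 | T2 23-24 | T3 24-25 | T5 25-26 | T6 26-27 | T1 27-28 | T2 28-29 | T3 29-30 | T5 30-31 | T6 31-32 | T1 32-33 | T2 33-34 | T3 34-35 | T5 35-36 | T6 36-37 | T2 37-38 | T3 38-39 | T5 39-40 | T6 40-41 | T2 41-42 | T3 42-43 | T5 43-44 | T2 44-45 | T3 45-46 | T2 46-47 | T3 47-48 | T2 48-49 | T3 49-50 | T2 50-51 | T3 51-52 | T2 52-53 | T3 53-54 | T2 54-55 | T3 55-56 | T2 56-60 |
Completion: T1=33  T2=60  T3=56  T4=19  T5=44  T6=41
Turnaround (C−A): T1=26  T2=47  T3=56  T4=9  T5=33  T6=41

56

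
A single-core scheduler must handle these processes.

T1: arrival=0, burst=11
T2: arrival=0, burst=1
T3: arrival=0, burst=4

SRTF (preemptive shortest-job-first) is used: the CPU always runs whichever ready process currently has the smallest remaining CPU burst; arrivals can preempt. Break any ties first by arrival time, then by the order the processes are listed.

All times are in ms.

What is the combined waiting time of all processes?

Schedule: | T2 0-1 | T3 1-5 | T1 5-16 |
Completion: T1=16  T2=1  T3=5
Turnaround (C−A): T1=16  T2=1  T3=5
Waiting = turnaround − burst: T1=5, T2=0, T3=1
Total waiting = 5 + 0 + 1 = 6

6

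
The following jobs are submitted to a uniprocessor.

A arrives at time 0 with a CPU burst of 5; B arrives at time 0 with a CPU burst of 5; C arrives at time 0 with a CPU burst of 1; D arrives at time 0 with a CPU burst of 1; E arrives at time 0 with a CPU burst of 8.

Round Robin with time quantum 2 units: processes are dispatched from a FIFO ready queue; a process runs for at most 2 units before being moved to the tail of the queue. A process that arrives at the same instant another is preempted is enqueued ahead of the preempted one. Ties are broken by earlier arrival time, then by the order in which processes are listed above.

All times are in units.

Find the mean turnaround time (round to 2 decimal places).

Timeline: | A 0-2 | B 2-4 | C 4-5 | D 5-6 | E 6-8 | A 8-10 | B 10-12 | E 12-14 | A 14-15 | B 15-16 | E 16-20 |
Completion: A=15  B=16  C=5  D=6  E=20
Turnaround times: A=15, B=16, C=5, D=6, E=20
Average turnaround = (15+16+5+6+20) / 5 = 62/5 = 12.40

12.40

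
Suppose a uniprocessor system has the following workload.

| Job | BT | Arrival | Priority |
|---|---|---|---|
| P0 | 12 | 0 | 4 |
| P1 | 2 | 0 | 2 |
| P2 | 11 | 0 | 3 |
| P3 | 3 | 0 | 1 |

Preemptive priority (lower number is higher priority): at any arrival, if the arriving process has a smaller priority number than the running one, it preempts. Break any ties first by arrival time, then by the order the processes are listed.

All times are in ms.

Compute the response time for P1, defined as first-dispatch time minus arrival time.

Schedule: | P3 0-3 | P1 3-5 | P2 5-16 | P0 16-28 |
Completion: P0=28  P1=5  P2=16  P3=3
Turnaround (C−A): P0=28  P1=5  P2=16  P3=3
Response(P1) = first start − arrival = 3 − 0 = 3

3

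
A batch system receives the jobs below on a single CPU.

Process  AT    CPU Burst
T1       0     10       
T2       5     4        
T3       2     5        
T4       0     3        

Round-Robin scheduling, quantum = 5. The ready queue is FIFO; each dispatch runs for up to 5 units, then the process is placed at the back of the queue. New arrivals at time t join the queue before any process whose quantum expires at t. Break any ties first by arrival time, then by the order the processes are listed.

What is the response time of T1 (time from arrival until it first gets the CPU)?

0

Timeline: | T1 0-5 | T4 5-8 | T3 8-13 | T2 13-17 | T1 17-22 |
Completion: T1=22  T2=17  T3=13  T4=8
Response(T1) = first start − arrival = 0 − 0 = 0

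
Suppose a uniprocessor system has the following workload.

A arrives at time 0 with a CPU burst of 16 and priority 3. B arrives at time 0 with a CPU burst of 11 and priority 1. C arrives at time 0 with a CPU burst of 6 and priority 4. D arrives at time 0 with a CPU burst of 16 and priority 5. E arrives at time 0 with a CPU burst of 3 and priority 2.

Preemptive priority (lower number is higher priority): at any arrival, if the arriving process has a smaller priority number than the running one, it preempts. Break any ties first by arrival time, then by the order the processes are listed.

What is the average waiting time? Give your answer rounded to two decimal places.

18.20

Gantt: | B 0-11 | E 11-14 | A 14-30 | C 30-36 | D 36-52 |
Completion: A=30  B=11  C=36  D=52  E=14
Turnaround (C−A): A=30  B=11  C=36  D=52  E=14
Waiting times: A=14, B=0, C=30, D=36, E=11
Average waiting = (14+0+30+36+11) / 5 = 91/5 = 18.20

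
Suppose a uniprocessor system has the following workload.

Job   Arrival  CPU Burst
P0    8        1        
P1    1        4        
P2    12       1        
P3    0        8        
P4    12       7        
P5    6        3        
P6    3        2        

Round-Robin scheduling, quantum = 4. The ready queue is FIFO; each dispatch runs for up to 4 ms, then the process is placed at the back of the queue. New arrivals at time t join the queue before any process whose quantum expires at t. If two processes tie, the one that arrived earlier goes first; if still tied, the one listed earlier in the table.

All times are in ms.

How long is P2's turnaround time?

Schedule: | P3 0-4 | P1 4-8 | P6 8-10 | P3 10-14 | P5 14-17 | P0 17-18 | P2 18-19 | P4 19-26 |
Completion: P0=18  P1=8  P2=19  P3=14  P4=26  P5=17  P6=10
Turnaround (C−A): P0=10  P1=7  P2=7  P3=14  P4=14  P5=11  P6=7
Turnaround(P2) = completion − arrival = 19 − 12 = 7

7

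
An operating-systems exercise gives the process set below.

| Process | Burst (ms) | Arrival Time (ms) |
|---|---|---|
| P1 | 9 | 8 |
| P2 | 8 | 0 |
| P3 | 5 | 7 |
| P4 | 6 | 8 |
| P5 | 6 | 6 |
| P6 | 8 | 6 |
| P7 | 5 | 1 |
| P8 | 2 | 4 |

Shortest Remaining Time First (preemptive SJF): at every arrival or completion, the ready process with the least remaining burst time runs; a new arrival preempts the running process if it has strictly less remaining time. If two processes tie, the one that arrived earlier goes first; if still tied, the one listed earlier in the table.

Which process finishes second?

Timeline: | P2 0-1 | P7 1-6 | P8 6-8 | P3 8-13 | P5 13-19 | P4 19-25 | P2 25-32 | P6 32-40 | P1 40-49 |
Completion: P1=49  P2=32  P3=13  P4=25  P5=19  P6=40  P7=6  P8=8
Finish order: P7 → P8 → P3 → P5 → P4 → P2 → P6 → P1

P8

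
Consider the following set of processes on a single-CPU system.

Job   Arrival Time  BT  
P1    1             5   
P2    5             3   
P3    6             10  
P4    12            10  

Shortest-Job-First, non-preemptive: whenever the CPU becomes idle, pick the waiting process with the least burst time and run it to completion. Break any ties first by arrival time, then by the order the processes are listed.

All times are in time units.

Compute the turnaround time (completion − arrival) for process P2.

4

Timeline: | idle 0-1 | P1 1-6 | P2 6-9 | P3 9-19 | P4 19-29 |
Completion: P1=6  P2=9  P3=19  P4=29
Turnaround (C−A): P1=5  P2=4  P3=13  P4=17
Turnaround(P2) = completion − arrival = 9 − 5 = 4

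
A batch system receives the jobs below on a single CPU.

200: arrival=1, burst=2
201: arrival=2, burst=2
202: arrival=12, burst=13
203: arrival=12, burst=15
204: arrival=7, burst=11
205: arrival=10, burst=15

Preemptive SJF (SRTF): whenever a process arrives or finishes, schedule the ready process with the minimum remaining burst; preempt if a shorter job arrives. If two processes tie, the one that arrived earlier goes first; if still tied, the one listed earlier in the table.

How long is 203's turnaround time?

Timeline: | idle 0-1 | 200 1-3 | 201 3-5 | idle 5-7 | 204 7-18 | 202 18-31 | 205 31-46 | 203 46-61 |
Completion: 200=3  201=5  202=31  203=61  204=18  205=46
Turnaround(203) = completion − arrival = 61 − 12 = 49

49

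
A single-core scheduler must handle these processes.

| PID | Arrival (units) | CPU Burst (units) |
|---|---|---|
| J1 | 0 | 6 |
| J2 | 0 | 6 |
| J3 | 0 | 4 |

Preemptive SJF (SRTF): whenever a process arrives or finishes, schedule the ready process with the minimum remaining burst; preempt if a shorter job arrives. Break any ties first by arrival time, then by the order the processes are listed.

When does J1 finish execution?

Timeline: | J3 0-4 | J1 4-10 | J2 10-16 |
Completion: J1=10  J2=16  J3=4

10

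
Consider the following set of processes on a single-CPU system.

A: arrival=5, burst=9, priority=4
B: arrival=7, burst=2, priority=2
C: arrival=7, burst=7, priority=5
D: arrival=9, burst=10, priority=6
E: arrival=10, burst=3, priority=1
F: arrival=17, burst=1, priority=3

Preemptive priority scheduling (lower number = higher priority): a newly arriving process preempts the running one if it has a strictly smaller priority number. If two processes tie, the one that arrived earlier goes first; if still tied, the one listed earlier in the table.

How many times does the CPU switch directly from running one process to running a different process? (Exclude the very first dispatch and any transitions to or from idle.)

8

Timeline: | idle 0-5 | A 5-7 | B 7-9 | A 9-10 | E 10-13 | A 13-17 | F 17-18 | A 18-20 | C 20-27 | D 27-37 |
Completion: A=20  B=9  C=27  D=37  E=13  F=18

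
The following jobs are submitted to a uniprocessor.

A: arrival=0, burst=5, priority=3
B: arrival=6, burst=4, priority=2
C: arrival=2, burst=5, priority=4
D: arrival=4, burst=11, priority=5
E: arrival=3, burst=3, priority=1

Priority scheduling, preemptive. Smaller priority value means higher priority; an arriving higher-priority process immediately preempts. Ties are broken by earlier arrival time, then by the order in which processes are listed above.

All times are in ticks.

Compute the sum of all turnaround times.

Schedule: | A 0-3 | E 3-6 | B 6-10 | A 10-12 | C 12-17 | D 17-28 |
Completion: A=12  B=10  C=17  D=28  E=6
Turnaround (C−A): A=12  B=4  C=15  D=24  E=3
Turnaround = completion − arrival: A=12, B=4, C=15, D=24, E=3
Total turnaround = 12 + 4 + 15 + 24 + 3 = 58

58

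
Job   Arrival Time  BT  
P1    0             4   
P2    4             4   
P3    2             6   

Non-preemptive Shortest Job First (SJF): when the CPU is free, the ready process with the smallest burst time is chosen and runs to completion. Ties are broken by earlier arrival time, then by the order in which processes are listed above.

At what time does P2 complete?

Timeline: | P1 0-4 | P2 4-8 | P3 8-14 |
Completion: P1=4  P2=8  P3=14
Turnaround (C−A): P1=4  P2=4  P3=12

8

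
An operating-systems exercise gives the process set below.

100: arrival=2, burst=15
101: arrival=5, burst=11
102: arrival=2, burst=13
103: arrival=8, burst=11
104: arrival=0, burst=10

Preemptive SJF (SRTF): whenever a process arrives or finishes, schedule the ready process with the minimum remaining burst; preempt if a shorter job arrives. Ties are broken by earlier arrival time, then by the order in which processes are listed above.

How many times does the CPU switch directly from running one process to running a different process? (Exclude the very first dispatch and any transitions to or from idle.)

Timeline: | 104 0-10 | 101 10-21 | 103 21-32 | 102 32-45 | 100 45-60 |
Completion: 100=60  101=21  102=45  103=32  104=10

4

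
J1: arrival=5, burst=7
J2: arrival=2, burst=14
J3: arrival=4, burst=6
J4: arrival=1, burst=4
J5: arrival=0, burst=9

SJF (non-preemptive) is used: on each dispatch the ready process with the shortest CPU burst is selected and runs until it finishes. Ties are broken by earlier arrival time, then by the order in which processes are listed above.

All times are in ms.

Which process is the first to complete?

J5

Gantt: | J5 0-9 | J4 9-13 | J3 13-19 | J1 19-26 | J2 26-40 |
Completion: J1=26  J2=40  J3=19  J4=13  J5=9
Turnaround (C−A): J1=21  J2=38  J3=15  J4=12  J5=9
Finish order: J5 → J4 → J3 → J1 → J2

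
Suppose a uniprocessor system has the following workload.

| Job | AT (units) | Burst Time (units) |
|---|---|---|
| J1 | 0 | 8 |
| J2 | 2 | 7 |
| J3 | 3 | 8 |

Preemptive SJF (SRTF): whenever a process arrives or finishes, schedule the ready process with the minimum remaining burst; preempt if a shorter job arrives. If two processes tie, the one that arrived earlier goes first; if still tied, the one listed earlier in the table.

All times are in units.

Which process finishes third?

J3

Gantt: | J1 0-8 | J2 8-15 | J3 15-23 |
Completion: J1=8  J2=15  J3=23
Finish order: J1 → J2 → J3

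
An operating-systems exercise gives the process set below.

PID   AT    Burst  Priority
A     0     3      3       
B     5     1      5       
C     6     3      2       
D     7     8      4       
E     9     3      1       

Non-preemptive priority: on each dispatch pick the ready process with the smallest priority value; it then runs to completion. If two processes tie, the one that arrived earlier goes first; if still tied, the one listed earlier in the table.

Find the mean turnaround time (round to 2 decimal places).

4.60

Schedule: | A 0-3 | idle 3-5 | B 5-6 | C 6-9 | E 9-12 | D 12-20 |
Completion: A=3  B=6  C=9  D=20  E=12
Turnaround times: A=3, B=1, C=3, D=13, E=3
Average turnaround = (3+1+3+13+3) / 5 = 23/5 = 4.60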